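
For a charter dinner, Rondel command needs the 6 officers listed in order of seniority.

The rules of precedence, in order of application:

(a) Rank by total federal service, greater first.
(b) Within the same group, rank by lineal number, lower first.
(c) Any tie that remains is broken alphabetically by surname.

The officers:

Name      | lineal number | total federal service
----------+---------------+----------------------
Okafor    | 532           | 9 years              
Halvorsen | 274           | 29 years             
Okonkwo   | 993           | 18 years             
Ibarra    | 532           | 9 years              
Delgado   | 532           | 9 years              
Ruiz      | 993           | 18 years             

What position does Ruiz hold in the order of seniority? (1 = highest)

By total federal service (higher first): Halvorsen (29 years); then Okonkwo and Ruiz (both 18 years); then Delgado, Ibarra and Okafor (each 9 years).
Okonkwo and Ruiz both have lineal number 993, so the next rule applies.
Among Okonkwo and Ruiz, alphabetically by surname: Okonkwo before Ruiz.
Delgado, Ibarra and Okafor all have lineal number 532, so the next rule applies.
Among Delgado, Ibarra and Okafor, alphabetically by surname: Delgado before Ibarra before Okafor.
Order: Halvorsen, Okonkwo, Ruiz, Delgado, Ibarra, Okafor. So position 3.

3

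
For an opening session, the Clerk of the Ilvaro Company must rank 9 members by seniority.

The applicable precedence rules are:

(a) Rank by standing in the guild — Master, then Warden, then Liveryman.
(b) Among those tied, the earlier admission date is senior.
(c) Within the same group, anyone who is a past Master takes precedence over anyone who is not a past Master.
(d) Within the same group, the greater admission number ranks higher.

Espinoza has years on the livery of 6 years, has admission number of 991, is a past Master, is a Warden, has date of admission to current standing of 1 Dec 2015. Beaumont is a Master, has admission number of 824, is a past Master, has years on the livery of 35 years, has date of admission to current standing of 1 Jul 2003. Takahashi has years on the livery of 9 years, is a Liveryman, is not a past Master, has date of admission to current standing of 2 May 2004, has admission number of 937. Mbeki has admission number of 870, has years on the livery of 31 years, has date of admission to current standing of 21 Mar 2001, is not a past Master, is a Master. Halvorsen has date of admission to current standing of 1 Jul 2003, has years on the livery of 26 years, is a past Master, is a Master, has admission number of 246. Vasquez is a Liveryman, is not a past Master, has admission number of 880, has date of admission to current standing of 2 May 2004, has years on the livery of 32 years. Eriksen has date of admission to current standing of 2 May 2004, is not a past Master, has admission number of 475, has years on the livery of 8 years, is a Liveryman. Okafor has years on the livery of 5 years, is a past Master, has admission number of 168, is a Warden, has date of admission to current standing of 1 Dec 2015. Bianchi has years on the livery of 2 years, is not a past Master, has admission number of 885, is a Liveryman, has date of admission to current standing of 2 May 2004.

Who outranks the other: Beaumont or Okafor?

By standing in the guild: Mbeki, Beaumont and Halvorsen (Master); then Espinoza and Okafor (Warden); then Takahashi, Bianchi, Vasquez and Eriksen (Liveryman).
Among Mbeki, Beaumont and Halvorsen, by date of admission to current standing (earlier first): Mbeki (21 Mar 2001) before Beaumont and Halvorsen (1 Jul 2003).
Beaumont and Halvorsen are each a past Master, so the next rule applies.
Among Beaumont and Halvorsen, by admission number (higher first): Beaumont (824) before Halvorsen (246).
Espinoza and Okafor both have date of admission to current standing 1 Dec 2015, so the next rule applies.
Espinoza and Okafor are each a past Master, so the next rule applies.
Among Espinoza and Okafor, by admission number (higher first): Espinoza (991) before Okafor (168).
Takahashi, Bianchi, Vasquez and Eriksen all have date of admission to current standing 2 May 2004, so the next rule applies.
Takahashi, Bianchi, Vasquez and Eriksen are each not a past Master, so the next rule applies.
Among Takahashi, Bianchi, Vasquez and Eriksen, by admission number (higher first): Takahashi (937) before Bianchi (885) before Vasquez (880) before Eriksen (475).
So Beaumont takes precedence.

Beaumont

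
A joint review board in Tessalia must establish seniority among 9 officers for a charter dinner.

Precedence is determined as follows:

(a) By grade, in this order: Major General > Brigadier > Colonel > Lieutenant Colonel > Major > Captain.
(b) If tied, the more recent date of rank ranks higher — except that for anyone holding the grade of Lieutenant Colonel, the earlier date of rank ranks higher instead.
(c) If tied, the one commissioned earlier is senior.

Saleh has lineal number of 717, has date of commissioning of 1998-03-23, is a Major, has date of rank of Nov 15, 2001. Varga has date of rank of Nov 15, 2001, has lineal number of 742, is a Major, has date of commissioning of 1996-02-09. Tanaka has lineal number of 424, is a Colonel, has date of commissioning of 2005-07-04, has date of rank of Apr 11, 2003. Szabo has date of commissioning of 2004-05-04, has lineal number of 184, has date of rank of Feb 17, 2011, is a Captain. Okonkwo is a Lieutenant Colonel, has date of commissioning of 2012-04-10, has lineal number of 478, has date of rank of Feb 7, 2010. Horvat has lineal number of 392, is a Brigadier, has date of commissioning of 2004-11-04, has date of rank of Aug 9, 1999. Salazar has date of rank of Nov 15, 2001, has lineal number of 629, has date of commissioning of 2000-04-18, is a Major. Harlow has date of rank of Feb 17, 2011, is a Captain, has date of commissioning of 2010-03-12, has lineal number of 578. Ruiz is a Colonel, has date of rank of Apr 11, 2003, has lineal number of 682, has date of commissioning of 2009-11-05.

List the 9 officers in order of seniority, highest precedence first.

By grade: Horvat (Brigadier); then Tanaka and Ruiz (Colonel); then Okonkwo (Lieutenant Colonel); then Varga, Saleh and Salazar (Major); then Szabo and Harlow (Captain).
Tanaka and Ruiz both have date of rank Apr 11, 2003, so the next rule applies.
Among Tanaka and Ruiz, by date of commissioning (earlier first): Tanaka (2005-07-04) before Ruiz (2009-11-05).
Varga, Saleh and Salazar all have date of rank Nov 15, 2001, so the next rule applies.
Among Varga, Saleh and Salazar, by date of commissioning (earlier first): Varga (1996-02-09) before Saleh (1998-03-23) before Salazar (2000-04-18).
Szabo and Harlow both have date of rank Feb 17, 2011, so the next rule applies.
Among Szabo and Harlow, by date of commissioning (earlier first): Szabo (2004-05-04) before Harlow (2010-03-12).
Full order: Horvat, Tanaka, Ruiz, Okonkwo, Varga, Saleh, Salazar, Szabo, Harlow.

Horvat, Tanaka, Ruiz, Okonkwo, Varga, Saleh, Salazar, Szabo, Harlow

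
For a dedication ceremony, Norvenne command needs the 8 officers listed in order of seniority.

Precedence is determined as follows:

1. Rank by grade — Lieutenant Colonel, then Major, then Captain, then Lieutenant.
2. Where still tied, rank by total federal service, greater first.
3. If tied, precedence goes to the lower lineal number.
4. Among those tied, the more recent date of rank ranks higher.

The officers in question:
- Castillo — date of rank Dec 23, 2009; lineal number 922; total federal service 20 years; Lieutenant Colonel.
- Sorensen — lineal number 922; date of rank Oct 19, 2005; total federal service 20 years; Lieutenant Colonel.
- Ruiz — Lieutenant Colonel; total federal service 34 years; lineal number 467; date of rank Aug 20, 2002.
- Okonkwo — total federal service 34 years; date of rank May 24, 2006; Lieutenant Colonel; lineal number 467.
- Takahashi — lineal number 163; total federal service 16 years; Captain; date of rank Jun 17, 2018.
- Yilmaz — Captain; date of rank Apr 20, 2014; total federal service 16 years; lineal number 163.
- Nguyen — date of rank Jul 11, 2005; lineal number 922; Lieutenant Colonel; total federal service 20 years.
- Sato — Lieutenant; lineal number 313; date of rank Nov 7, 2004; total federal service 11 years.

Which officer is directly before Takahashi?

By grade: Okonkwo, Ruiz, Castillo, Sorensen and Nguyen (Lieutenant Colonel); then Takahashi and Yilmaz (Captain); then Sato (Lieutenant).
Among Okonkwo, Ruiz, Castillo, Sorensen and Nguyen, by total federal service (higher first): Okonkwo and Ruiz (34 years) before Castillo, Sorensen and Nguyen (20 years).
Okonkwo and Ruiz both have lineal number 467, so the next rule applies.
Among Okonkwo and Ruiz, by date of rank (later first): Okonkwo (May 24, 2006) before Ruiz (Aug 20, 2002).
Castillo, Sorensen and Nguyen all have lineal number 922, so the next rule applies.
Among Castillo, Sorensen and Nguyen, by date of rank (later first): Castillo (Dec 23, 2009) before Sorensen (Oct 19, 2005) before Nguyen (Jul 11, 2005).
Takahashi and Yilmaz both have total federal service 16 years, so the next rule applies.
Takahashi and Yilmaz both have lineal number 163, so the next rule applies.
Among Takahashi and Yilmaz, by date of rank (later first): Takahashi (Jun 17, 2018) before Yilmaz (Apr 20, 2014).
Order: Okonkwo, Ruiz, Castillo, Sorensen, Nguyen, Takahashi, Yilmaz, Sato.

Nguyen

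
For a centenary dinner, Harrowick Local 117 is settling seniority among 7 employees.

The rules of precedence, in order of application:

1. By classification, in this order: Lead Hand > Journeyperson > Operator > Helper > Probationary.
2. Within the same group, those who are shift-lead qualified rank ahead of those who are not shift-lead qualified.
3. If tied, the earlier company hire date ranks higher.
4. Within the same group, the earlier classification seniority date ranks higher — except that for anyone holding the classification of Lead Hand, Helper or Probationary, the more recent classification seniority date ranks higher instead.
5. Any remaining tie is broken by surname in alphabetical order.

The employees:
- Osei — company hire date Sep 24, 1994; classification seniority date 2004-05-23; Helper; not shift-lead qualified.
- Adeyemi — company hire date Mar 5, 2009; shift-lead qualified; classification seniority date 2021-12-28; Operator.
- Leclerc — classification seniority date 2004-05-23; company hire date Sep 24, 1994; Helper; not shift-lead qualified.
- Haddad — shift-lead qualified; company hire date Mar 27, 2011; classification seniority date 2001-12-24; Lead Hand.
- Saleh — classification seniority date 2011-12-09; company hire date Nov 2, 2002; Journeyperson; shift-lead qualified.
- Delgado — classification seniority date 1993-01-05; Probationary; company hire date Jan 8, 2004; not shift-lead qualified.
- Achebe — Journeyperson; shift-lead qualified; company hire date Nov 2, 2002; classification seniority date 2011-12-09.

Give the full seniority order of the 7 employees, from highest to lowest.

By classification: Haddad (Lead Hand); then Achebe and Saleh (Journeyperson); then Adeyemi (Operator); then Leclerc and Osei (Helper); then Delgado (Probationary).
Achebe and Saleh are each shift-lead qualified, so the next rule applies.
Achebe and Saleh both have company hire date Nov 2, 2002, so the next rule applies.
Achebe and Saleh both have classification seniority date 2011-12-09, so the next rule applies.
Among Achebe and Saleh, alphabetically by surname: Achebe before Saleh.
Leclerc and Osei are each not shift-lead qualified, so the next rule applies.
Leclerc and Osei both have company hire date Sep 24, 1994, so the next rule applies.
Leclerc and Osei both have classification seniority date 2004-05-23, so the next rule applies.
Among Leclerc and Osei, alphabetically by surname: Leclerc before Osei.
Full order: Haddad, Achebe, Saleh, Adeyemi, Leclerc, Osei, Delgado.

Haddad, Achebe, Saleh, Adeyemi, Leclerc, Osei, Delgado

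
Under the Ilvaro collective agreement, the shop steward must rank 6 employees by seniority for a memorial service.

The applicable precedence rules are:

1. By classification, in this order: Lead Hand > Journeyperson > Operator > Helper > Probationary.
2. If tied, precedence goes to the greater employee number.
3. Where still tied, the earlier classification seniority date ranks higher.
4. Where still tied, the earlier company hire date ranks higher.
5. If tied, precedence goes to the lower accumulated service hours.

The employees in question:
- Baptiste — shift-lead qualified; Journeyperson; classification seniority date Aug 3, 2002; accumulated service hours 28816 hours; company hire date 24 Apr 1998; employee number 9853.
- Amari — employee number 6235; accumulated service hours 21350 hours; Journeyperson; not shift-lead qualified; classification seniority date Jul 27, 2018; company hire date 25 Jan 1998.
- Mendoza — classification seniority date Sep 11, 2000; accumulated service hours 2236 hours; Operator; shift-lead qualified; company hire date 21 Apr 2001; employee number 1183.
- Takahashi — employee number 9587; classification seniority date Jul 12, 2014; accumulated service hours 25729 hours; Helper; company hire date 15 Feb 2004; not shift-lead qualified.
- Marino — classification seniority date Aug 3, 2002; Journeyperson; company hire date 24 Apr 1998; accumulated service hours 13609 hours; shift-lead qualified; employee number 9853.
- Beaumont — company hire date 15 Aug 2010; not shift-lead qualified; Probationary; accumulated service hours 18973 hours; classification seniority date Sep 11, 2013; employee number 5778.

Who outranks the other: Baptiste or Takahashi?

By classification: Marino, Baptiste and Amari (Journeyperson); then Mendoza (Operator); then Takahashi (Helper); then Beaumont (Probationary).
Among Marino, Baptiste and Amari, by employee number (higher first): Marino and Baptiste (9853) before Amari (6235).
Marino and Baptiste both have classification seniority date Aug 3, 2002, so the next rule applies.
Marino and Baptiste both have company hire date 24 Apr 1998, so the next rule applies.
Among Marino and Baptiste, by accumulated service hours (lower first): Marino (13609 hours) before Baptiste (28816 hours).
So Baptiste takes precedence.

Baptiste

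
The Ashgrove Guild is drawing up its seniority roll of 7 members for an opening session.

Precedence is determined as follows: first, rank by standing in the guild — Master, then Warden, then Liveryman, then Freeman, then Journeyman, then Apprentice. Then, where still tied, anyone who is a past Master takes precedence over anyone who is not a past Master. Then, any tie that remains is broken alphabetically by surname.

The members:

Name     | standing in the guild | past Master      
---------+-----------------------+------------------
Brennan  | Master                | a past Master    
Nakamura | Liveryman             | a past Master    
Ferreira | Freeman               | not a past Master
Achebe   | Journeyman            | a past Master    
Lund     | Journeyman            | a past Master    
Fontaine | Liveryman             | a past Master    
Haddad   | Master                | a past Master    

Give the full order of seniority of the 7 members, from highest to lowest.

By standing in the guild: Brennan and Haddad (Master); then Fontaine and Nakamura (Liveryman); then Ferreira (Freeman); then Achebe and Lund (Journeyman).
Brennan and Haddad are each a past Master, so the next rule applies.
Among Brennan and Haddad, alphabetically by surname: Brennan before Haddad.
Fontaine and Nakamura are each a past Master, so the next rule applies.
Among Fontaine and Nakamura, alphabetically by surname: Fontaine before Nakamura.
Achebe and Lund are each a past Master, so the next rule applies.
Among Achebe and Lund, alphabetically by surname: Achebe before Lund.
Full order: Brennan, Haddad, Fontaine, Nakamura, Ferreira, Achebe, Lund.

Brennan, Haddad, Fontaine, Nakamura, Ferreira, Achebe, Lund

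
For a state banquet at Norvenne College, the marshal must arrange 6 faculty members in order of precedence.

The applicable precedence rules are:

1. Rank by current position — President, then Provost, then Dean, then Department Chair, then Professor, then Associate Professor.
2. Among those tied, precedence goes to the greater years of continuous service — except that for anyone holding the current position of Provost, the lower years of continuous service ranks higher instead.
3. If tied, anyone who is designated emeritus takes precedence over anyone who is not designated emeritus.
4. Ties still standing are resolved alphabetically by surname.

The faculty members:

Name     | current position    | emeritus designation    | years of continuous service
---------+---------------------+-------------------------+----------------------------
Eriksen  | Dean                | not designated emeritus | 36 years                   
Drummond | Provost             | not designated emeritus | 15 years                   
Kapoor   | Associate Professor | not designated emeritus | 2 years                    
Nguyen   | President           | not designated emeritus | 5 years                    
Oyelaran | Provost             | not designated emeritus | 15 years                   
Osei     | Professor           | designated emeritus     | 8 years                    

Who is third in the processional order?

Oyelaran

By current position: Nguyen (President); then Drummond and Oyelaran (Provost); then Eriksen (Dean); then Osei (Professor); then Kapoor (Associate Professor).
Drummond and Oyelaran both have years of continuous service 15 years, so the next rule applies.
Drummond and Oyelaran are each not designated emeritus, so the next rule applies.
Among Drummond and Oyelaran, alphabetically by surname: Drummond before Oyelaran.
Order: Nguyen, Drummond, Oyelaran, Eriksen, Osei, Kapoor.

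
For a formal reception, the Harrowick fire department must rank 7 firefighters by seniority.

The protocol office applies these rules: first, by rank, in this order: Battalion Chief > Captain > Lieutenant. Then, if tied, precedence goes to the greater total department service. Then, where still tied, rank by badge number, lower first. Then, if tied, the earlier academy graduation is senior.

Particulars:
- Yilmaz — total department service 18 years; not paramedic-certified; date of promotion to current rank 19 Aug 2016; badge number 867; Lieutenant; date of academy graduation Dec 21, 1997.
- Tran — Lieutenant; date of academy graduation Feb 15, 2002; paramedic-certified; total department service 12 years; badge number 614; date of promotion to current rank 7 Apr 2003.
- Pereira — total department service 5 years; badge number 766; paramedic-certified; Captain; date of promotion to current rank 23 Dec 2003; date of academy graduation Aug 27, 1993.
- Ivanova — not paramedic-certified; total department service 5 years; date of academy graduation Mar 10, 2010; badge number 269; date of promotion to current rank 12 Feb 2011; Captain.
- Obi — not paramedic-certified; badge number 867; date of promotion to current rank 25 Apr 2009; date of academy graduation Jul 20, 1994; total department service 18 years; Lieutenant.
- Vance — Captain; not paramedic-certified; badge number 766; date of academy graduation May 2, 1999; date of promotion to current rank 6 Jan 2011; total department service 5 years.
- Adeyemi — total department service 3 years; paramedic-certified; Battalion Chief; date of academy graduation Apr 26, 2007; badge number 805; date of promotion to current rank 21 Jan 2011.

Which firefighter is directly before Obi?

By rank: Adeyemi (Battalion Chief); then Ivanova, Pereira and Vance (Captain); then Obi, Yilmaz and Tran (Lieutenant).
Ivanova, Pereira and Vance all have total department service 5 years, so the next rule applies.
Among Ivanova, Pereira and Vance, by badge number (lower first): Ivanova (269) before Pereira and Vance (766).
Among Pereira and Vance, by date of academy graduation (earlier first): Pereira (Aug 27, 1993) before Vance (May 2, 1999).
Among Obi, Yilmaz and Tran, by total department service (higher first): Obi and Yilmaz (18 years) before Tran (12 years).
Obi and Yilmaz both have badge number 867, so the next rule applies.
Among Obi and Yilmaz, by date of academy graduation (earlier first): Obi (Jul 20, 1994) before Yilmaz (Dec 21, 1997).
Order: Adeyemi, Ivanova, Pereira, Vance, Obi, Yilmaz, Tran.

Vance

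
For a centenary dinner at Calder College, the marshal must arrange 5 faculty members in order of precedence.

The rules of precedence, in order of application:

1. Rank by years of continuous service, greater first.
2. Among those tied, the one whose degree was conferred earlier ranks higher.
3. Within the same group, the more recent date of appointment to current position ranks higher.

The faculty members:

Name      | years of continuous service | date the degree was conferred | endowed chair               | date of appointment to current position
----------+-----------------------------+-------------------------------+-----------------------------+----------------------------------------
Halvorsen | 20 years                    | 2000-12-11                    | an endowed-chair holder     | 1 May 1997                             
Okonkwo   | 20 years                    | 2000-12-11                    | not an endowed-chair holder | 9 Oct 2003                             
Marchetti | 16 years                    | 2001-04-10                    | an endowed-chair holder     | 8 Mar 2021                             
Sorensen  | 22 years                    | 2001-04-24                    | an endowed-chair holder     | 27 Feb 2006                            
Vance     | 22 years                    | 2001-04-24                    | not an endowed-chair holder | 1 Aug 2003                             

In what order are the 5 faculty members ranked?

Sorensen, Vance, Okonkwo, Halvorsen, Marchetti

By years of continuous service (higher first): Sorensen and Vance (both 22 years); then Okonkwo and Halvorsen (both 20 years); then Marchetti (16 years).
Sorensen and Vance both have date the degree was conferred 2001-04-24, so the next rule applies.
Among Sorensen and Vance, by date of appointment to current position (later first): Sorensen (27 Feb 2006) before Vance (1 Aug 2003).
Okonkwo and Halvorsen both have date the degree was conferred 2000-12-11, so the next rule applies.
Among Okonkwo and Halvorsen, by date of appointment to current position (later first): Okonkwo (9 Oct 2003) before Halvorsen (1 May 1997).
Full order: Sorensen, Vance, Okonkwo, Halvorsen, Marchetti.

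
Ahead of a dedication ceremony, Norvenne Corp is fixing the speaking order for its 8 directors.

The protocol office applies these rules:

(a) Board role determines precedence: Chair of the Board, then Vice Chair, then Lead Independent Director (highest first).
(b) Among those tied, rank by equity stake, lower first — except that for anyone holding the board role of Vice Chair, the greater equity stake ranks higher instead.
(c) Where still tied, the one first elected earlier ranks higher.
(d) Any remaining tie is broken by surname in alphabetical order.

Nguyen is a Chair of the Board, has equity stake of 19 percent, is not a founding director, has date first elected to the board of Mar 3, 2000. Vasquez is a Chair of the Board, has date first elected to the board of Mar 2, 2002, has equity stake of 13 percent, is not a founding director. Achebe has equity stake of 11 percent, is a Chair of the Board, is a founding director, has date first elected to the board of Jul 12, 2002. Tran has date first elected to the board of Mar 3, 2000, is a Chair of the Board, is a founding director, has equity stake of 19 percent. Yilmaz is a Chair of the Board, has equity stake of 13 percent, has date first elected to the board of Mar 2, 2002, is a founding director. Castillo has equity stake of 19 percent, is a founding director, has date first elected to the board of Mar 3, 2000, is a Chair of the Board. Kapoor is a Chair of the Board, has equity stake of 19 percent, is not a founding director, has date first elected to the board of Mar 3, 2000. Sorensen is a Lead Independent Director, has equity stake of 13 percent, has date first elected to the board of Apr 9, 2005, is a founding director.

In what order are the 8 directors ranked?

By board role: Achebe, Vasquez, Yilmaz, Castillo, Kapoor, Nguyen and Tran (Chair of the Board); then Sorensen (Lead Independent Director).
Among Achebe, Vasquez, Yilmaz, Castillo, Kapoor, Nguyen and Tran, by equity stake (lower first): Achebe (11 percent) before Vasquez and Yilmaz (13 percent) before Castillo, Kapoor, Nguyen and Tran (19 percent).
Vasquez and Yilmaz both have date first elected to the board Mar 2, 2002, so the next rule applies.
Among Vasquez and Yilmaz, alphabetically by surname: Vasquez before Yilmaz.
Castillo, Kapoor, Nguyen and Tran all have date first elected to the board Mar 3, 2000, so the next rule applies.
Among Castillo, Kapoor, Nguyen and Tran, alphabetically by surname: Castillo before Kapoor before Nguyen before Tran.
Full order: Achebe, Vasquez, Yilmaz, Castillo, Kapoor, Nguyen, Tran, Sorensen.

Achebe, Vasquez, Yilmaz, Castillo, Kapoor, Nguyen, Tran, Sorensen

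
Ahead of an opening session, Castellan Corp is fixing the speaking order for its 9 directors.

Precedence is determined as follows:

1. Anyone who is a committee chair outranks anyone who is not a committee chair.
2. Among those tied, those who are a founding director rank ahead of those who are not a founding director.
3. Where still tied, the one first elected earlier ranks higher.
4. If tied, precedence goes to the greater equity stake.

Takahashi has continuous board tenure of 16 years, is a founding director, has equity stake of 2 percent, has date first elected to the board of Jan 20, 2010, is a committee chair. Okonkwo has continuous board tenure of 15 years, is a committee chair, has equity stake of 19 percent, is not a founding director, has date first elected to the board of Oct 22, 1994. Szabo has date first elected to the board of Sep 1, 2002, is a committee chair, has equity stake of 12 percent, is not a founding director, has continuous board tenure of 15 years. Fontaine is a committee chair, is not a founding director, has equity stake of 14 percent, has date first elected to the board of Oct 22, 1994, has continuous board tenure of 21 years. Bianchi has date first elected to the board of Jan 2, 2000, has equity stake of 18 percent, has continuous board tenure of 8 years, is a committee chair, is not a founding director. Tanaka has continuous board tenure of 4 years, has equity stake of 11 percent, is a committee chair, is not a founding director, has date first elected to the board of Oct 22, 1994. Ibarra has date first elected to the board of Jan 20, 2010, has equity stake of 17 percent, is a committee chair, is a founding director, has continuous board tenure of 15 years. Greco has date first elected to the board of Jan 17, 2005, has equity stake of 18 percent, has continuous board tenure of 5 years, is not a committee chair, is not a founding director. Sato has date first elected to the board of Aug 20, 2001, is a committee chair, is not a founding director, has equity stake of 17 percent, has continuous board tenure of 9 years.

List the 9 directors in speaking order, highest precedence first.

Ibarra, Takahashi, Okonkwo, Fontaine, Tanaka, Bianchi, Sato, Szabo, Greco

By the first rule: Ibarra, Takahashi, Okonkwo, Fontaine, Tanaka, Bianchi, Sato and Szabo (each a committee chair); then Greco (not a committee chair).
Among Ibarra, Takahashi, Okonkwo, Fontaine, Tanaka, Bianchi, Sato and Szabo, a founding director before not a founding director: Ibarra and Takahashi (a founding director) before Okonkwo, Fontaine, Tanaka, Bianchi, Sato and Szabo (not a founding director).
Ibarra and Takahashi both have date first elected to the board Jan 20, 2010, so the next rule applies.
Among Ibarra and Takahashi, by equity stake (higher first): Ibarra (17 percent) before Takahashi (2 percent).
Among Okonkwo, Fontaine, Tanaka, Bianchi, Sato and Szabo, by date first elected to the board (earlier first): Okonkwo, Fontaine and Tanaka (Oct 22, 1994) before Bianchi (Jan 2, 2000) before Sato (Aug 20, 2001) before Szabo (Sep 1, 2002).
Among Okonkwo, Fontaine and Tanaka, by equity stake (higher first): Okonkwo (19 percent) before Fontaine (14 percent) before Tanaka (11 percent).
Full order: Ibarra, Takahashi, Okonkwo, Fontaine, Tanaka, Bianchi, Sato, Szabo, Greco.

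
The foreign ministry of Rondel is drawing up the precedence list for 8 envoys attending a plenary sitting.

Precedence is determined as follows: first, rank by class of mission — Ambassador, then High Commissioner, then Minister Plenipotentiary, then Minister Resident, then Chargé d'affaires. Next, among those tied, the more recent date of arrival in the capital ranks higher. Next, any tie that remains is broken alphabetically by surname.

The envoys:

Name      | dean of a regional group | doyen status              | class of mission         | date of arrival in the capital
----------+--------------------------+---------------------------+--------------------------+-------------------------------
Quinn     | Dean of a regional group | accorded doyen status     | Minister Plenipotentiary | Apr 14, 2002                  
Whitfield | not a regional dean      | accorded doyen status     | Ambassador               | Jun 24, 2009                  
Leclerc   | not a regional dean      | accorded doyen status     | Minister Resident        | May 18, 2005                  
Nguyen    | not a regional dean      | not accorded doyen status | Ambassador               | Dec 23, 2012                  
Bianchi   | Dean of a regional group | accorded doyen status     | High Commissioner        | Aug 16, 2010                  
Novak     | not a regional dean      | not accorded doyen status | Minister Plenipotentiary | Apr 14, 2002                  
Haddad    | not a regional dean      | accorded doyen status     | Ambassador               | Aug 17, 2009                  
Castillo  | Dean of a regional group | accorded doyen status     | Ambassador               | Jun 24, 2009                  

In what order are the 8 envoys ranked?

Nguyen, Haddad, Castillo, Whitfield, Bianchi, Novak, Quinn, Leclerc

By class of mission: Nguyen, Haddad, Castillo and Whitfield (Ambassador); then Bianchi (High Commissioner); then Novak and Quinn (Minister Plenipotentiary); then Leclerc (Minister Resident).
Among Nguyen, Haddad, Castillo and Whitfield, by date of arrival in the capital (later first): Nguyen (Dec 23, 2012) before Haddad (Aug 17, 2009) before Castillo and Whitfield (Jun 24, 2009).
Among Castillo and Whitfield, alphabetically by surname: Castillo before Whitfield.
Novak and Quinn both have date of arrival in the capital Apr 14, 2002, so the next rule applies.
Among Novak and Quinn, alphabetically by surname: Novak before Quinn.
Full order: Nguyen, Haddad, Castillo, Whitfield, Bianchi, Novak, Quinn, Leclerc.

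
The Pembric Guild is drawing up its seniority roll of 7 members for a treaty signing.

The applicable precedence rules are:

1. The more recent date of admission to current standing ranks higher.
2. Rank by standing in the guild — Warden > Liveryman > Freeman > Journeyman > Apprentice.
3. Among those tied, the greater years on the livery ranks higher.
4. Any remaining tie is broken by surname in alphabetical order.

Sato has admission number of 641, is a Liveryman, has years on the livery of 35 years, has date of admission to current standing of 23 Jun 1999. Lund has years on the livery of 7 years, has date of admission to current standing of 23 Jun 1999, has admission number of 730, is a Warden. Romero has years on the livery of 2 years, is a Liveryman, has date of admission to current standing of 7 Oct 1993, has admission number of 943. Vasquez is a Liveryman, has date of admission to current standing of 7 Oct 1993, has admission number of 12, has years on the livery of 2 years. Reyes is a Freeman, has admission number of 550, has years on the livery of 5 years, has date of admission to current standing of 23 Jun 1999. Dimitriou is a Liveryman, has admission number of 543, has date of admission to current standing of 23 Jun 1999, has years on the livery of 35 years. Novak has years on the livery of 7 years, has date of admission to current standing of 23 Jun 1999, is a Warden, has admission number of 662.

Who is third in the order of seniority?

By date of admission to current standing (later first): Lund, Novak, Dimitriou, Sato and Reyes (each 23 Jun 1999); then Romero and Vasquez (both 7 Oct 1993).
Among Lund, Novak, Dimitriou, Sato and Reyes, by standing in the guild: Lund and Novak (Warden) before Dimitriou and Sato (Liveryman) before Reyes (Freeman).
Lund and Novak both have years on the livery 7 years, so the next rule applies.
Among Lund and Novak, alphabetically by surname: Lund before Novak.
Dimitriou and Sato both have years on the livery 35 years, so the next rule applies.
Among Dimitriou and Sato, alphabetically by surname: Dimitriou before Sato.
Romero and Vasquez are each Liveryman, so the next rule applies.
Romero and Vasquez both have years on the livery 2 years, so the next rule applies.
Among Romero and Vasquez, alphabetically by surname: Romero before Vasquez.
Order: Lund, Novak, Dimitriou, Sato, Reyes, Romero, Vasquez.

Dimitriou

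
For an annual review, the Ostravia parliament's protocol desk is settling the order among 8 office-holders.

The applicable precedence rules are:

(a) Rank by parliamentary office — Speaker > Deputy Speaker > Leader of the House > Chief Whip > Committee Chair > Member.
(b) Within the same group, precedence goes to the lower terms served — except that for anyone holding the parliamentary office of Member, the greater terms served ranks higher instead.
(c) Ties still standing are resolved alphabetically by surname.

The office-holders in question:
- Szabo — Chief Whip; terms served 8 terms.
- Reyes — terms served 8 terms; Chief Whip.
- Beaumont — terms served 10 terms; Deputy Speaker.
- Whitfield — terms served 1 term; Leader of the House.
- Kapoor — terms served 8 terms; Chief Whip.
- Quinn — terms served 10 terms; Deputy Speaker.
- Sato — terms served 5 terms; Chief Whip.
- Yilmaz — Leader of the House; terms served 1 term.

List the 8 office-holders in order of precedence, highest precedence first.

Beaumont, Quinn, Whitfield, Yilmaz, Sato, Kapoor, Reyes, Szabo

By parliamentary office: Beaumont and Quinn (Deputy Speaker); then Whitfield and Yilmaz (Leader of the House); then Sato, Kapoor, Reyes and Szabo (Chief Whip).
Beaumont and Quinn both have terms served 10 terms, so the next rule applies.
Among Beaumont and Quinn, alphabetically by surname: Beaumont before Quinn.
Whitfield and Yilmaz both have terms served 1 term, so the next rule applies.
Among Whitfield and Yilmaz, alphabetically by surname: Whitfield before Yilmaz.
Among Sato, Kapoor, Reyes and Szabo, by terms served (lower first): Sato (5 terms) before Kapoor, Reyes and Szabo (8 terms).
Among Kapoor, Reyes and Szabo, alphabetically by surname: Kapoor before Reyes before Szabo.
Full order: Beaumont, Quinn, Whitfield, Yilmaz, Sato, Kapoor, Reyes, Szabo.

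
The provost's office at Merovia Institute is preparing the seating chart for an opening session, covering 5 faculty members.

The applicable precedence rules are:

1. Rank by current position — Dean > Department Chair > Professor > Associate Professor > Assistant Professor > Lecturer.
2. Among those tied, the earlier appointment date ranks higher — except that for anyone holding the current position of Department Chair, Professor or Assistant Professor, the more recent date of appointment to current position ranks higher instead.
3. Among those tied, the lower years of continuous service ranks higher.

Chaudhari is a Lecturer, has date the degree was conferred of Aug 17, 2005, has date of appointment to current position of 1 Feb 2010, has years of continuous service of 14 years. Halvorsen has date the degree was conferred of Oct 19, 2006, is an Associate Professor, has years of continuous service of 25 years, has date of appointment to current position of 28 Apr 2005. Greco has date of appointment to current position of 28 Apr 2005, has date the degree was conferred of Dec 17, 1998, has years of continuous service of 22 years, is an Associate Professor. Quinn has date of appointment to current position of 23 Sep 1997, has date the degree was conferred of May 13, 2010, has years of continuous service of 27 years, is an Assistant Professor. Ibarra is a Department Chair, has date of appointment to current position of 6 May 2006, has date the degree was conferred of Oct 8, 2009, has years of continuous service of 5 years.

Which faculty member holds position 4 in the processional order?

Quinn

By current position: Ibarra (Department Chair); then Greco and Halvorsen (Associate Professor); then Quinn (Assistant Professor); then Chaudhari (Lecturer).
Greco and Halvorsen both have date of appointment to current position 28 Apr 2005, so the next rule applies.
Among Greco and Halvorsen, by years of continuous service (lower first): Greco (22 years) before Halvorsen (25 years).
Order: Ibarra, Greco, Halvorsen, Quinn, Chaudhari.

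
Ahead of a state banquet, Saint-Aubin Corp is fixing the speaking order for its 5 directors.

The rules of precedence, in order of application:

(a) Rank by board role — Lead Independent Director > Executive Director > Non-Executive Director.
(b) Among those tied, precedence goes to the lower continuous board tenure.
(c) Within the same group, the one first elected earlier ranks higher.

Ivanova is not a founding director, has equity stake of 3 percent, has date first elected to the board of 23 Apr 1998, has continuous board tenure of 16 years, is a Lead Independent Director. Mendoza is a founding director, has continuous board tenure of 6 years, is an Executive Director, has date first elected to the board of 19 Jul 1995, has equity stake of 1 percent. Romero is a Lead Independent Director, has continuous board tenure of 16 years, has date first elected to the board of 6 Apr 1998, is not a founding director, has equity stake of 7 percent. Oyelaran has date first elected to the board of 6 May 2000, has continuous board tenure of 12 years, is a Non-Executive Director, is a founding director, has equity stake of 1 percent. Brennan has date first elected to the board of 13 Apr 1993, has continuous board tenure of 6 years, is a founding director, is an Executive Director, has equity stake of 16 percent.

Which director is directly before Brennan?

Ivanova

By board role: Romero and Ivanova (Lead Independent Director); then Brennan and Mendoza (Executive Director); then Oyelaran (Non-Executive Director).
Romero and Ivanova both have continuous board tenure 16 years, so the next rule applies.
Among Romero and Ivanova, by date first elected to the board (earlier first): Romero (6 Apr 1998) before Ivanova (23 Apr 1998).
Brennan and Mendoza both have continuous board tenure 6 years, so the next rule applies.
Among Brennan and Mendoza, by date first elected to the board (earlier first): Brennan (13 Apr 1993) before Mendoza (19 Jul 1995).
Order: Romero, Ivanova, Brennan, Mendoza, Oyelaran.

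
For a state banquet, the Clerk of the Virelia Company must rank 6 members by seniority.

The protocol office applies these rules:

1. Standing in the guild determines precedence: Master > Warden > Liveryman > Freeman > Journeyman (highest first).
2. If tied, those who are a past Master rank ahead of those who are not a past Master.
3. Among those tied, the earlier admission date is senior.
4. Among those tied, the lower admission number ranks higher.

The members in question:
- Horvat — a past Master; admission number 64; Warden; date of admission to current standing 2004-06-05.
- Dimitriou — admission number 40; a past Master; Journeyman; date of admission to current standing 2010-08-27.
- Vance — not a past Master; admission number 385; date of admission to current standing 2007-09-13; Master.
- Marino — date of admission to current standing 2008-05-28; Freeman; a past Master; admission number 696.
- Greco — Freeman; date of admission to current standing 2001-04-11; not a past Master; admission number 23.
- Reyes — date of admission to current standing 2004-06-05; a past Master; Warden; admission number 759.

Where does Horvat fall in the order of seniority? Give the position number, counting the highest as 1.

By standing in the guild: Vance (Master); then Horvat and Reyes (Warden); then Marino and Greco (Freeman); then Dimitriou (Journeyman).
Horvat and Reyes are each a past Master, so the next rule applies.
Horvat and Reyes both have date of admission to current standing 2004-06-05, so the next rule applies.
Among Horvat and Reyes, by admission number (lower first): Horvat (64) before Reyes (759).
Among Marino and Greco, a past Master before not a past Master: Marino (a past Master) before Greco (not a past Master).
Order: Vance, Horvat, Reyes, Marino, Greco, Dimitriou. So position 2.

2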